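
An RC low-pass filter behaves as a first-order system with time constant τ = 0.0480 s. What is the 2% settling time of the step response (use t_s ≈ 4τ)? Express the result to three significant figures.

t_s ≈ 0.192 s

t_s ≈ 4τ = 0.192 s.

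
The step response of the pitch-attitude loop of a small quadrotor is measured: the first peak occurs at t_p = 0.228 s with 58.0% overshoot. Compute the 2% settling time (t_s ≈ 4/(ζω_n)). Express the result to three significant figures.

ζ from %OS: ζ = |ln 0.580|/√(π²+ln²0.580) = 0.171.
t_p = π/ω_d ⇒ ω_d = 13.8 rad/s; then ω_n = ω_d/√(1−ζ²) = 14.0 rad/s.
t_s ≈ 4/(ζω_n) = 4/(0.171·14.0) = 1.67 s.

t_s ≈ 1.67 s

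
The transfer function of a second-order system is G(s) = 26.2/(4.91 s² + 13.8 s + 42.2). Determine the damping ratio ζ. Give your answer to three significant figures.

ζ ≈ 0.479

Dividing through by 4.91: denominator becomes s² + 2.811 s + 8.595.
So ω_n = √8.595 = 2.93 rad/s and ζ = 2.811/(2·2.93) = 0.479.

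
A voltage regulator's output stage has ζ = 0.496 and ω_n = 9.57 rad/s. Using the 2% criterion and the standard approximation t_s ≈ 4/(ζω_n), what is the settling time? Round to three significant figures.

t_s ≈ 4/(ζω_n) = 4/(0.496 × 9.57) = 0.843 s.

t_s ≈ 0.843 s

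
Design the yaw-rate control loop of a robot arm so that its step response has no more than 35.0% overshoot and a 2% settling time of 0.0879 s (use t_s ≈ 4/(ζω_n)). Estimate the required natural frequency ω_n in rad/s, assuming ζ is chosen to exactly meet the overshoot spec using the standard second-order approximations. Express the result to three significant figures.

ω_n ≈ 144 rad/s

ζ = −ln(OS)/√(π² + (ln OS)²). With OS = 0.350, ln OS = −1.050 and ζ = 1.050/3.312 = 0.317.
Then ω_n = 4/(ζ t_s) = 4/(0.317 × 0.0879) = 144 rad/s.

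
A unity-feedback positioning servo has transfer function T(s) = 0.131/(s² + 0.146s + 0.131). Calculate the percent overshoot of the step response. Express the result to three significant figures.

Comparing the denominator to s² + 2ζω_n s + ω_n²: ω_n = √0.131 = 0.362 rad/s, and 2ζω_n = 0.146 so ζ = 0.146/(2·0.362) = 0.202.
%OS = 100·exp(−πζ/√(1−ζ²)) = 52.4%.

%OS ≈ 52.4%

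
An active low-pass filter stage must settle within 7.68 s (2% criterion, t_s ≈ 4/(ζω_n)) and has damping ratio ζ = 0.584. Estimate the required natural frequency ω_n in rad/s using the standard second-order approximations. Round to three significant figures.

Rearranging t_s ≈ 4/(ζω_n) gives ω_n = 4/(ζ·t_s) = 4/(0.584 × 7.68) = 0.892 rad/s.

ω_n ≈ 0.892 rad/s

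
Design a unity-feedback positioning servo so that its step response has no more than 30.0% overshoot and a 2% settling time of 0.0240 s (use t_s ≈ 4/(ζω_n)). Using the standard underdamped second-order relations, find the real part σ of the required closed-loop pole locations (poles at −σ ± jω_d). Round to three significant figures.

The settling-time spec alone fixes σ = ζω_n = 4/t_s = 4/0.0240 = 167.
(Overshoot then fixes ζ = 0.358 and hence ω_d = σ·√(1−ζ²)/ζ = 435 rad/s.)

σ ≈ 167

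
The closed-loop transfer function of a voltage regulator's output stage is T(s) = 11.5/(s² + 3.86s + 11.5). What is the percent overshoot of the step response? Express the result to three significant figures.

%OS ≈ 11.4%

ω_n = √11.5 = 3.39 rad/s; ζ = 3.86/(2·3.39) = 0.569.
%OS = 100·exp(−πζ/√(1−ζ²)) = 11.4%.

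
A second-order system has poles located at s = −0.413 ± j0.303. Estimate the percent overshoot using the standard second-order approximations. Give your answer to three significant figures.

%OS ≈ 1.38%

The poles are at −σ ± jω_d with σ = 0.413 and ω_d = 0.303, so ω_n = √(σ²+ω_d²) = 0.512 rad/s and ζ = σ/ω_n = 0.806.
%OS = 100·exp(−πζ/√(1−ζ²)) = 1.38%.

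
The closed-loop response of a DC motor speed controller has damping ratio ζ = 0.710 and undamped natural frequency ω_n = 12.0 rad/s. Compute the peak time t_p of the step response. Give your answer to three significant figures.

The damped frequency is ω_d = ω_n√(1−ζ²) = 12.0·√(1−0.504) = 8.45 rad/s.
Peak time t_p = π/ω_d = π/8.45 = 0.372 s.

t_p ≈ 0.372 s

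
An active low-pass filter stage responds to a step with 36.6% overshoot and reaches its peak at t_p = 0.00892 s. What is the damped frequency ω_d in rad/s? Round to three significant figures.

ω_d ≈ 352 rad/s

t_p = π/ω_d, so ω_d = π/0.00892 = 352 rad/s.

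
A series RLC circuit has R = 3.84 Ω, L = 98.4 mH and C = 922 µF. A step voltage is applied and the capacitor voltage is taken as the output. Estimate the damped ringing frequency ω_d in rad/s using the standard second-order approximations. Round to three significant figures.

ω_d ≈ 103 rad/s

For a series RLC circuit (capacitor voltage as output), ω_n = 1/√(LC) = 1/√(98.4 mH · 922 µF) = 105 rad/s.
ζ = (R/2)·√(C/L) = (3.84/2)·√(922 µF/98.4 mH) = 0.186.
ω_d = ω_n√(1−ζ²) = 103 rad/s.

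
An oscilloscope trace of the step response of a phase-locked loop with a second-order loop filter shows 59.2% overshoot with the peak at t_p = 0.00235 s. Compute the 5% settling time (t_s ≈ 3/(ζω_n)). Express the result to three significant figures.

t_s ≈ 0.0134 s

The overshoot fixes ζ = −ln(OS)/√(π²+ln²(OS)) = 0.165.
t_p = π/ω_d ⇒ ω_d = 1340 rad/s; then ω_n = ω_d/√(1−ζ²) = 1360 rad/s.
t_s ≈ 3/(ζω_n) = 3/(0.165·1360) = 0.0134 s.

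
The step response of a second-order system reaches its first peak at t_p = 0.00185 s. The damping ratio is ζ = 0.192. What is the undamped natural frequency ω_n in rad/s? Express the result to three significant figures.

ω_n ≈ 1730 rad/s

Peak time t_p = π/ω_d, so ω_d = π/t_p = π/0.00185 = 1700 rad/s.
ω_n = ω_d/√(1−ζ²) = 1700/√0.963 = 1730 rad/s.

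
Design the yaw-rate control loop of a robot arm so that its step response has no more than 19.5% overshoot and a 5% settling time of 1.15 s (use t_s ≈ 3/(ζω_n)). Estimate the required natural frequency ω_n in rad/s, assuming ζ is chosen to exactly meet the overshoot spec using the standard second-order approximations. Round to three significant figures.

ω_n ≈ 5.65 rad/s

ζ = −ln(OS)/√(π² + (ln OS)²). With OS = 0.195, ln OS = −1.635 and ζ = 1.635/3.541 = 0.462.
From t_s ≈ 3/(ζω_n): ω_n = 3/(ζ·t_s) = 3/(0.462·1.15) = 5.65 rad/s.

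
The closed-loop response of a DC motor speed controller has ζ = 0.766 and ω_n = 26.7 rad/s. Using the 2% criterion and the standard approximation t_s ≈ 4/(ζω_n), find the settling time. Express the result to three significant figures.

t_s ≈ 4/(ζω_n) = 4/(0.766 × 26.7) = 0.196 s.

t_s ≈ 0.196 s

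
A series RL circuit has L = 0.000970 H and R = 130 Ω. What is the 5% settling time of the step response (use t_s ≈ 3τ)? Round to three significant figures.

t_s ≈ 0.0000224 s

τ = L/R = 0.000970/130 = 0.00000746 s.
t_s ≈ 3τ = 0.0000224 s.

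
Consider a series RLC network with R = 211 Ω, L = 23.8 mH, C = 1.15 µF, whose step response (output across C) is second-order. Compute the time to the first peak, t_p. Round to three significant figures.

t_p ≈ 0.000764 s

For a series RLC circuit (capacitor voltage as output), ω_n = 1/√(LC) = 1/√(23.8 mH · 1.15 µF) = 6040 rad/s.
ζ = (R/2)·√(C/L) = (211/2)·√(1.15 µF/23.8 mH) = 0.733.
The damped frequency ω_d = ω_n√(1−ζ²) = 4110 rad/s. t_p = π/ω_d = 0.000764 s.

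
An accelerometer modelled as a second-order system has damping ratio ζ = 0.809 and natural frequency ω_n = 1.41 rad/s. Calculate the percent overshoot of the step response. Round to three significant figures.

%OS ≈ 1.32%

For an underdamped second-order system, %OS = 100·exp(−πζ/√(1−ζ²)).
πζ/√(1−ζ²) = π·0.809/√(1−0.654) = 4.324, so %OS = 100·e^(−4.324) = 1.32%.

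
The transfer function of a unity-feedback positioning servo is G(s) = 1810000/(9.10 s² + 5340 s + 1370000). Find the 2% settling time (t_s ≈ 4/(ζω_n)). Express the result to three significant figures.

Dividing through by 9.10: denominator becomes s² + 586.8 s + 150500.
So ω_n = √150500 = 388 rad/s and ζ = 586.8/(2·388) = 0.756.
t_s ≈ 4/(ζω_n) = 0.0136 s.

t_s ≈ 0.0136 s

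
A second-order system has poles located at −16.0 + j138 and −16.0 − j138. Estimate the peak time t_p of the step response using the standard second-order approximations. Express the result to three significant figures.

t_p = π/ω_d with ω_d = 138 (the imaginary part), so t_p = 0.0228 s.

t_p ≈ 0.0228 s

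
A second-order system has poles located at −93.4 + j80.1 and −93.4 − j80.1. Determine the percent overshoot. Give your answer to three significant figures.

|pole| = ω_n = √(93.4² + 80.1²) = 123 rad/s; ζ = cos θ = σ/ω_n = 0.759.
%OS = 100 e^{−πζ/√(1−ζ²)} with ζ = 0.759 gives 2.56%.

%OS ≈ 2.56%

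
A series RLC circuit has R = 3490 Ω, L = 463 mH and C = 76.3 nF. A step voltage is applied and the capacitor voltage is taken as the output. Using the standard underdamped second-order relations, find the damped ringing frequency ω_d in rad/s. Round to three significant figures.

ω_d ≈ 3760 rad/s

For a series RLC circuit (capacitor voltage as output), ω_n = 1/√(LC) = 1/√(463 mH · 76.3 nF) = 5320 rad/s.
ζ = (R/2)·√(C/L) = (3490/2)·√(76.3 nF/463 mH) = 0.708.
The damped frequency ω_d = ω_n√(1−ζ²) = 3760 rad/s.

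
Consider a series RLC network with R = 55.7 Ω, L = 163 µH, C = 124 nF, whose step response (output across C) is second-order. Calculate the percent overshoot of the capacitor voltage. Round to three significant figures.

For a series RLC circuit (capacitor voltage as output), ω_n = 1/√(LC) = 1/√(163 µH · 124 nF) = 222000 rad/s.
ζ = (R/2)·√(C/L) = (55.7/2)·√(124 nF/163 µH) = 0.768.
%OS = 100 e^{−πζ/√(1−ζ²)} with ζ = 0.768 gives 2.31%.

%OS ≈ 2.31%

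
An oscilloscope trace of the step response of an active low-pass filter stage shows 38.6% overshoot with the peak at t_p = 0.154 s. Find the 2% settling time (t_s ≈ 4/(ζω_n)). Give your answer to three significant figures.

t_s ≈ 0.647 s

The overshoot fixes ζ = −ln(OS)/√(π²+ln²(OS)) = 0.290.
From t_p = π/ω_d, ω_d = π/0.154 = 20.4 rad/s, so ω_n = ω_d/√(1−ζ²) = 21.3 rad/s.
t_s ≈ 4/(ζω_n) = 4/(0.290·21.3) = 0.647 s.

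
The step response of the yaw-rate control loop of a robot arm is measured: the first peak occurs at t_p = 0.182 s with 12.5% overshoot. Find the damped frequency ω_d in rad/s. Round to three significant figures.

t_p = π/ω_d, so ω_d = π/0.182 = 17.3 rad/s.

ω_d ≈ 17.3 rad/s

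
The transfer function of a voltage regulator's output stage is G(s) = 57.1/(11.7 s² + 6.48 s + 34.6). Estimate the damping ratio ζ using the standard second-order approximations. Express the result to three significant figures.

Dividing through by 11.7: denominator becomes s² + 0.5538 s + 2.957.
So ω_n = √2.957 = 1.72 rad/s and ζ = 0.5538/(2·1.72) = 0.161.

ζ ≈ 0.161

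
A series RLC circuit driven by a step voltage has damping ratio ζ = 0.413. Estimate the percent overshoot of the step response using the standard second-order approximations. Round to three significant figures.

For an underdamped second-order system, %OS = 100·exp(−πζ/√(1−ζ²)).
πζ/√(1−ζ²) = π·0.413/√(1−0.171) = 1.425, so %OS = 100·e^(−1.425) = 24.1%.

%OS ≈ 24.1%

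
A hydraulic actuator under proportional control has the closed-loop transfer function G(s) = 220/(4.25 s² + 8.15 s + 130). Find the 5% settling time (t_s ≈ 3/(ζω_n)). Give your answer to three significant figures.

t_s ≈ 3.13 s

Dividing through by 4.25: denominator becomes s² + 1.918 s + 30.59.
So ω_n = √30.59 = 5.53 rad/s and ζ = 1.918/(2·5.53) = 0.173.
t_s ≈ 3/(ζω_n) = 3.13 s.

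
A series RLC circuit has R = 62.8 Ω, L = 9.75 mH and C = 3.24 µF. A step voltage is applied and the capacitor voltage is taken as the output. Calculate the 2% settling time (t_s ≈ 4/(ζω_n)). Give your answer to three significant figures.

t_s ≈ 0.00124 s

For a series RLC circuit (capacitor voltage as output), ω_n = 1/√(LC) = 1/√(9.75 mH · 3.24 µF) = 5630 rad/s.
ζ = (R/2)·√(C/L) = (62.8/2)·√(3.24 µF/9.75 mH) = 0.572.
t_s ≈ 4/(ζω_n) = 0.00124 s.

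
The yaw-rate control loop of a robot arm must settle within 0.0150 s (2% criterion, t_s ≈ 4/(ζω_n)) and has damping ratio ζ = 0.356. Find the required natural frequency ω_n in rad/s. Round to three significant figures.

ω_n ≈ 749 rad/s

Rearranging t_s ≈ 4/(ζω_n) gives ω_n = 4/(ζ·t_s) = 4/(0.356 × 0.0150) = 749 rad/s.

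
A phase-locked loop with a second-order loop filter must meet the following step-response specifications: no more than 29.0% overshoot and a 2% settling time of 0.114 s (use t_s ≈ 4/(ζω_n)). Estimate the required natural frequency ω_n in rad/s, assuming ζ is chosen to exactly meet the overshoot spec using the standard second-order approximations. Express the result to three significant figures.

ζ = −ln(OS)/√(π² + (ln OS)²). With OS = 0.290, ln OS = −1.238 and ζ = 1.238/3.377 = 0.367.
Then ω_n = 4/(ζ t_s) = 4/(0.367 × 0.114) = 95.7 rad/s.

ω_n ≈ 95.7 rad/s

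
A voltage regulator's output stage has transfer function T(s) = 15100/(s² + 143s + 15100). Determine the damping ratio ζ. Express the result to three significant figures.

ω_n = √15100 = 123 rad/s; ζ = 143/(2·123) = 0.582.

ζ ≈ 0.582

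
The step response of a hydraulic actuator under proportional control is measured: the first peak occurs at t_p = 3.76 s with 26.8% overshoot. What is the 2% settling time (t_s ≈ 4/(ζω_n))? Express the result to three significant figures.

t_s ≈ 11.4 s

The overshoot fixes ζ = −ln(OS)/√(π²+ln²(OS)) = 0.387.
t_p = π/ω_d ⇒ ω_d = 0.836 rad/s; then ω_n = ω_d/√(1−ζ²) = 0.906 rad/s.
t_s ≈ 4/(ζω_n) = 4/(0.387·0.906) = 11.4 s.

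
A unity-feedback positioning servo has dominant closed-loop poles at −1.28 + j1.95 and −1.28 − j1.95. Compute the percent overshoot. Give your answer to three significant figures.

%OS ≈ 12.7%

With σ = 1.28, ω_d = 1.95: ω_n = √(σ²+ω_d²) = 2.33 rad/s, ζ = σ/ω_n = 0.549.
%OS = 100·exp(−πζ/√(1−ζ²)) = 12.7%.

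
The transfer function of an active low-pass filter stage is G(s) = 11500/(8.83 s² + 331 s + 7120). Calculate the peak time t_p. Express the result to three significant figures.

t_p ≈ 0.147 s

Dividing through by 8.83: denominator becomes s² + 37.49 s + 806.3.
So ω_n = √806.3 = 28.4 rad/s and ζ = 37.49/(2·28.4) = 0.660.
ω_d = 28.4·√(1 − 0.660²) = 21.3 rad/s. t_p = π/ω_d = 0.147 s.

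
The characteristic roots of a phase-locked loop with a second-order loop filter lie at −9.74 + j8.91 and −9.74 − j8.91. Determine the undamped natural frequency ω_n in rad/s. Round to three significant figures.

The poles are at −σ ± jω_d with σ = 9.74 and ω_d = 8.91, so ω_n = √(σ²+ω_d²) = 13.2 rad/s and ζ = σ/ω_n = 0.738.

ω_n ≈ 13.2 rad/s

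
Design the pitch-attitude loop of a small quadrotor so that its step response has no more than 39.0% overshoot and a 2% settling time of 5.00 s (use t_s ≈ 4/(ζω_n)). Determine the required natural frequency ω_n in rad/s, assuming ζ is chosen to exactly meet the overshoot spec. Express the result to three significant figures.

Inverting the overshoot relation: ζ = |ln 0.390|/√(π² + ln²0.390) = 0.287.
Then ω_n = 4/(ζ t_s) = 4/(0.287 × 5.00) = 2.79 rad/s.

ω_n ≈ 2.79 rad/s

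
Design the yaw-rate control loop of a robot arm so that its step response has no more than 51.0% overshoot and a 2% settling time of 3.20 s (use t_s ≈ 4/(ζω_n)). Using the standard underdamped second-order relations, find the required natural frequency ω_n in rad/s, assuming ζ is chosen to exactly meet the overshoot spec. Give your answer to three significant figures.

ω_n ≈ 5.96 rad/s

From %OS = 100·exp(−πζ/√(1−ζ²)), invert to get ζ = −ln(OS)/√(π² + ln²(OS)) with OS = 0.510.
−ln 0.510 = 0.6733, so ζ = 0.6733/√(π² + 0.4534) = 0.210.
Then ω_n = 4/(ζ t_s) = 4/(0.210 × 3.20) = 5.96 rad/s.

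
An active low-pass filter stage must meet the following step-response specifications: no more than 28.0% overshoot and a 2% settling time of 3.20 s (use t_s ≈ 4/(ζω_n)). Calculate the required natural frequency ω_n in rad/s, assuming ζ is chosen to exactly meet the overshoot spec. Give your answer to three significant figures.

ω_n ≈ 3.33 rad/s

Inverting the overshoot relation: ζ = |ln 0.280|/√(π² + ln²0.280) = 0.376.
From t_s ≈ 4/(ζω_n): ω_n = 4/(ζ·t_s) = 4/(0.376·3.20) = 3.33 rad/s.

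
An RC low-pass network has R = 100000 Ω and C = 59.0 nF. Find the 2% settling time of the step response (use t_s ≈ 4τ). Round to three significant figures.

t_s ≈ 0.0236 s

τ = RC = 100000 × 59.0 nF = 0.00590 s.
t_s ≈ 4τ = 0.0236 s.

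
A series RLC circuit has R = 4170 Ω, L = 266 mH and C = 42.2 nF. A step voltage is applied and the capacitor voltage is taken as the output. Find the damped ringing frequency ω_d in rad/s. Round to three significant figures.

For a series RLC circuit (capacitor voltage as output), ω_n = 1/√(LC) = 1/√(266 mH · 42.2 nF) = 9440 rad/s.
ζ = (R/2)·√(C/L) = (4170/2)·√(42.2 nF/266 mH) = 0.830.
ω_d = ω_n√(1−ζ²) = 5260 rad/s.

ω_d ≈ 5260 rad/s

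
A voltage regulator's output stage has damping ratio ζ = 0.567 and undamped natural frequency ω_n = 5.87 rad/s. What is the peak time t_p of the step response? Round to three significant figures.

The damped frequency is ω_d = ω_n√(1−ζ²) = 5.87·√(1−0.321) = 4.84 rad/s.
Peak time t_p = π/ω_d = π/4.84 = 0.650 s.

t_p ≈ 0.650 s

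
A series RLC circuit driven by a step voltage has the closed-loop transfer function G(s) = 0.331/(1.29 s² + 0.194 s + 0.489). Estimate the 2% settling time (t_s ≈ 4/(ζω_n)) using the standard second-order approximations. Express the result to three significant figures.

Dividing through by 1.29: denominator becomes s² + 0.1504 s + 0.3791.
So ω_n = √0.3791 = 0.616 rad/s and ζ = 0.1504/(2·0.616) = 0.122.
t_s ≈ 4/(ζω_n) = 53.2 s.

t_s ≈ 53.2 s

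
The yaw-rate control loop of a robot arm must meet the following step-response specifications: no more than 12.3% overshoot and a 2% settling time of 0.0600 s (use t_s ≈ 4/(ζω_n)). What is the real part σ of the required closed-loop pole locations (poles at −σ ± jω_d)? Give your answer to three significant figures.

The settling-time spec alone fixes σ = ζω_n = 4/t_s = 4/0.0600 = 66.7.
(Overshoot then fixes ζ = 0.555 and hence ω_d = σ·√(1−ζ²)/ζ = 99.9 rad/s.)

σ ≈ 66.7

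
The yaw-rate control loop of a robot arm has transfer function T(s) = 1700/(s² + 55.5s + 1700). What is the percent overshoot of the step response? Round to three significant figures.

ω_n = √1700 = 41.2 rad/s; ζ = 55.5/(2·41.2) = 0.673.
%OS = 100·exp(−πζ/√(1−ζ²)) = 5.73%.

%OS ≈ 5.73%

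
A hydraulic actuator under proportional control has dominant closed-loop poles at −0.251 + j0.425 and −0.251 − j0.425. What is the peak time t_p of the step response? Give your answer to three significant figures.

t_p ≈ 7.39 s

t_p = π/ω_d with ω_d = 0.425 (the imaginary part), so t_p = 7.39 s.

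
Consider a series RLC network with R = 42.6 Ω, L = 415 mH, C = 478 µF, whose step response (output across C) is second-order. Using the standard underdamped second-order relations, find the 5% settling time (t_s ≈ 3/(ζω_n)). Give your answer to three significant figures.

For a series RLC circuit (capacitor voltage as output), ω_n = 1/√(LC) = 1/√(415 mH · 478 µF) = 71.0 rad/s.
ζ = (R/2)·√(C/L) = (42.6/2)·√(478 µF/415 mH) = 0.723.
t_s ≈ 3/(ζω_n) = 0.0585 s.

t_s ≈ 0.0585 s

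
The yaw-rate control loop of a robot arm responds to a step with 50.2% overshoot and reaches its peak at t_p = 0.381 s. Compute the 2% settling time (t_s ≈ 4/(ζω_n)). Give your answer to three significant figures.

The overshoot fixes ζ = −ln(OS)/√(π²+ln²(OS)) = 0.214.
t_p = π/ω_d ⇒ ω_d = 8.25 rad/s; then ω_n = ω_d/√(1−ζ²) = 8.44 rad/s.
t_s ≈ 4/(ζω_n) = 4/(0.214·8.44) = 2.21 s.

t_s ≈ 2.21 s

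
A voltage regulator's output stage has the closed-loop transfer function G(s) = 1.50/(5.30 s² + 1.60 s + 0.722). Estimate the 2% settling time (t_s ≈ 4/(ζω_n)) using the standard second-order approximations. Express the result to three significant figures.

Dividing through by 5.30: denominator becomes s² + 0.3019 s + 0.1362.
So ω_n = √0.1362 = 0.369 rad/s and ζ = 0.3019/(2·0.369) = 0.409.
t_s ≈ 4/(ζω_n) = 26.5 s.

t_s ≈ 26.5 s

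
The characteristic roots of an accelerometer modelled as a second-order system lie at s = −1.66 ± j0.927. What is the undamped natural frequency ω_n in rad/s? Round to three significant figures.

With σ = 1.66, ω_d = 0.927: ω_n = √(σ²+ω_d²) = 1.90 rad/s, ζ = σ/ω_n = 0.873.

ω_n ≈ 1.90 rad/s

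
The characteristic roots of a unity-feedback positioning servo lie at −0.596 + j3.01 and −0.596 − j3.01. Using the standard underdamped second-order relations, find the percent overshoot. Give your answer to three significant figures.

%OS ≈ 53.7%

|pole| = ω_n = √(0.596² + 3.01²) = 3.07 rad/s; ζ = cos θ = σ/ω_n = 0.194.
%OS = 100 e^{−πζ/√(1−ζ²)} with ζ = 0.194 gives 53.7%.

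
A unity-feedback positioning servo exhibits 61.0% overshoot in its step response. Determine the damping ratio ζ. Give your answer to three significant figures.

ζ ≈ 0.155

ζ = −ln(OS)/√(π² + (ln OS)²). With OS = 0.610, ln OS = −0.4943 and ζ = 0.4943/3.180 = 0.155.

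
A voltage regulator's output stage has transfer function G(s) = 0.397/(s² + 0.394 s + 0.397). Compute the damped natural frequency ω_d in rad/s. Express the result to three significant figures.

ω_d ≈ 0.598 rad/s

ω_n = √0.397 = 0.630 rad/s; ζ = 0.394/(2·0.630) = 0.313.
ω_d = 0.630·√(1 − 0.313²) = 0.598 rad/s.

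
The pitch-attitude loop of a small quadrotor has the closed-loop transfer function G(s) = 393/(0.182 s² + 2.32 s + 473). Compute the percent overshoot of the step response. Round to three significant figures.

%OS ≈ 67.3%

Dividing through by 0.182: denominator becomes s² + 12.75 s + 2599.
So ω_n = √2599 = 51.0 rad/s and ζ = 12.75/(2·51.0) = 0.125.
Overshoot: exp(−π·0.125/√(1−0.125²)) = 0.673, i.e. 67.3%.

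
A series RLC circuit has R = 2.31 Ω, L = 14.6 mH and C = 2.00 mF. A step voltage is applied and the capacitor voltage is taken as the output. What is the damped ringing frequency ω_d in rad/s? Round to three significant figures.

ω_d ≈ 167 rad/s

For a series RLC circuit (capacitor voltage as output), ω_n = 1/√(LC) = 1/√(14.6 mH · 2.00 mF) = 185 rad/s.
ζ = (R/2)·√(C/L) = (2.31/2)·√(2.00 mF/14.6 mH) = 0.427.
ω_d = ω_n√(1−ζ²) = 167 rad/s.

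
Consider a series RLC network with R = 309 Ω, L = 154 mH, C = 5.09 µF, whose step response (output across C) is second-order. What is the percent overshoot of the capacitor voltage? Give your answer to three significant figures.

%OS ≈ 0.230%

For a series RLC circuit (capacitor voltage as output), ω_n = 1/√(LC) = 1/√(154 mH · 5.09 µF) = 1130 rad/s.
ζ = (R/2)·√(C/L) = (309/2)·√(5.09 µF/154 mH) = 0.888.
%OS = 100 e^{−πζ/√(1−ζ²)} with ζ = 0.888 gives 0.230%.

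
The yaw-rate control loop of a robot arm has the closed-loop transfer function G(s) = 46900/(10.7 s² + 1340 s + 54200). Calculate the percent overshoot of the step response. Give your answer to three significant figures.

Dividing through by 10.7: denominator becomes s² + 125.2 s + 5065.
So ω_n = √5065 = 71.2 rad/s and ζ = 125.2/(2·71.2) = 0.880.
%OS = 100·exp(−πζ/√(1−ζ²)) = 0.298%.

%OS ≈ 0.298%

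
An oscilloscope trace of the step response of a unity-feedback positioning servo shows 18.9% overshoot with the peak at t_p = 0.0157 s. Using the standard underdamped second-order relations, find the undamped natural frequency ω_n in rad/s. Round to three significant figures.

ω_n ≈ 226 rad/s

From the overshoot, ζ = −ln(OS)/√(π²+ln²(OS)) = 0.469.
From t_p = π/ω_d, ω_d = π/0.0157 = 200 rad/s, so ω_n = ω_d/√(1−ζ²) = 226 rad/s.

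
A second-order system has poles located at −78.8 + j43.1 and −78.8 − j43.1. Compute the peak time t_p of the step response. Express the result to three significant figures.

t_p = π/ω_d with ω_d = 43.1 (the imaginary part), so t_p = 0.0729 s.

t_p ≈ 0.0729 s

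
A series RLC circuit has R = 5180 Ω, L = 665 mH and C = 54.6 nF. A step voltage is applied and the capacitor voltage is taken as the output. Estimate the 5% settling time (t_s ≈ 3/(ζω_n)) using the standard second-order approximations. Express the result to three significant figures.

t_s ≈ 0.000770 s

For a series RLC circuit (capacitor voltage as output), ω_n = 1/√(LC) = 1/√(665 mH · 54.6 nF) = 5250 rad/s.
ζ = (R/2)·√(C/L) = (5180/2)·√(54.6 nF/665 mH) = 0.742.
t_s ≈ 3/(ζω_n) = 0.000770 s.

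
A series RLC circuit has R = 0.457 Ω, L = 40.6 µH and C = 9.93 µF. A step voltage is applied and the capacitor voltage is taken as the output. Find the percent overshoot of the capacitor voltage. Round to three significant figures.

For a series RLC circuit (capacitor voltage as output), ω_n = 1/√(LC) = 1/√(40.6 µH · 9.93 µF) = 49800 rad/s.
ζ = (R/2)·√(C/L) = (0.457/2)·√(9.93 µF/40.6 µH) = 0.113.
Overshoot: exp(−π·0.113/√(1−0.113²)) = 0.700, i.e. 70.0%.

%OS ≈ 70.0%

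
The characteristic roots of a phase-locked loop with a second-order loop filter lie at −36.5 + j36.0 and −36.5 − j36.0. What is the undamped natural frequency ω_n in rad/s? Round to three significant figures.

ω_n ≈ 51.3 rad/s

The poles are at −σ ± jω_d with σ = 36.5 and ω_d = 36.0, so ω_n = √(σ²+ω_d²) = 51.3 rad/s and ζ = σ/ω_n = 0.712.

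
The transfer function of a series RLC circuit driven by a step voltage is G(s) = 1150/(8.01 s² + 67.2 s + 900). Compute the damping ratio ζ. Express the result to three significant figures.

ζ ≈ 0.396

Dividing through by 8.01: denominator becomes s² + 8.390 s + 112.4.
So ω_n = √112.4 = 10.6 rad/s and ζ = 8.390/(2·10.6) = 0.396.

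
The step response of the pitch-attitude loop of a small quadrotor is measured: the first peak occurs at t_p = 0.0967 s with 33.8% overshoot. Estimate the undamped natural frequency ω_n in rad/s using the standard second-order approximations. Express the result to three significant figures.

ω_n ≈ 34.4 rad/s

From the overshoot, ζ = −ln(OS)/√(π²+ln²(OS)) = 0.326.
From t_p = π/ω_d, ω_d = π/0.0967 = 32.5 rad/s, so ω_n = ω_d/√(1−ζ²) = 34.4 rad/s.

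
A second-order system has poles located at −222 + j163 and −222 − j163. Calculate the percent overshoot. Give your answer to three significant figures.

%OS ≈ 1.39%

With σ = 222, ω_d = 163: ω_n = √(σ²+ω_d²) = 275 rad/s, ζ = σ/ω_n = 0.806.
%OS = 100 e^{−πζ/√(1−ζ²)} with ζ = 0.806 gives 1.39%.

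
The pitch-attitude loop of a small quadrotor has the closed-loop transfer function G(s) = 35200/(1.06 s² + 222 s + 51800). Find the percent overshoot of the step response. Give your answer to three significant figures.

Dividing through by 1.06: denominator becomes s² + 209.4 s + 48870.
So ω_n = √48870 = 221 rad/s and ζ = 209.4/(2·221) = 0.474.
%OS = 100 e^{−πζ/√(1−ζ²)} with ζ = 0.474 gives 18.5%.

%OS ≈ 18.5%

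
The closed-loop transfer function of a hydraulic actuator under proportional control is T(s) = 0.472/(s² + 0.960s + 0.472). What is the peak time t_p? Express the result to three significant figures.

Matching coefficients with s² + 2ζω_n s + ω_n² gives ω_n² = 0.472 ⇒ ω_n = 0.687 rad/s, and ζ = 0.960/(2ω_n) = 0.699.
ω_d = ω_n√(1−ζ²) = 0.492 rad/s. Then t_p = π/ω_d = 6.39 s.

t_p ≈ 6.39 s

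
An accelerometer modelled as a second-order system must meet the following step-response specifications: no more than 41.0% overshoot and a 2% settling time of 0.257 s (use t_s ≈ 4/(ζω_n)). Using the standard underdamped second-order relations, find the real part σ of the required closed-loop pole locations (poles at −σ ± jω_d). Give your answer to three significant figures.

σ ≈ 15.6

The settling-time spec alone fixes σ = ζω_n = 4/t_s = 4/0.257 = 15.6.
(Overshoot then fixes ζ = 0.273 and hence ω_d = σ·√(1−ζ²)/ζ = 54.8 rad/s.)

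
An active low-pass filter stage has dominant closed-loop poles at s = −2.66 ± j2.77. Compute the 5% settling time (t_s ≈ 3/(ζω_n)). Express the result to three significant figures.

For poles at −σ ± jω_d, ζω_n = σ = 2.66, so t_s ≈ 3/σ = 1.13 s.

t_s ≈ 1.13 s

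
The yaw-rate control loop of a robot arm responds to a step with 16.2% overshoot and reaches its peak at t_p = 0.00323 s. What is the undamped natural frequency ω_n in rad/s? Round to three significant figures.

ω_n ≈ 1120 rad/s

From the overshoot, ζ = −ln(OS)/√(π²+ln²(OS)) = 0.501.
From t_p = π/ω_d, ω_d = π/0.00323 = 973 rad/s, so ω_n = ω_d/√(1−ζ²) = 1120 rad/s.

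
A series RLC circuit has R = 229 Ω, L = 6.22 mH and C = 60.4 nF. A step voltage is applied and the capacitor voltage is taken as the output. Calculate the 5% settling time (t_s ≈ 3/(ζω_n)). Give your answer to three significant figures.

t_s ≈ 0.000163 s

For a series RLC circuit (capacitor voltage as output), ω_n = 1/√(LC) = 1/√(6.22 mH · 60.4 nF) = 51600 rad/s.
ζ = (R/2)·√(C/L) = (229/2)·√(60.4 nF/6.22 mH) = 0.357.
t_s ≈ 3/(ζω_n) = 0.000163 s.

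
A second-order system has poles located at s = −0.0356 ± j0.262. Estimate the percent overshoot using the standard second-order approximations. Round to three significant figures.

%OS ≈ 65.3%

|pole| = ω_n = √(0.0356² + 0.262²) = 0.264 rad/s; ζ = cos θ = σ/ω_n = 0.135.
Overshoot: exp(−π·0.135/√(1−0.135²)) = 0.653, i.e. 65.3%.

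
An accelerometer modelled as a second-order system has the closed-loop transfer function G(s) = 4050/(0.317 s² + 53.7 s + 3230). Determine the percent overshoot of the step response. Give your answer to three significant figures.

Dividing through by 0.317: denominator becomes s² + 169.4 s + 10190.
So ω_n = √10190 = 101 rad/s and ζ = 169.4/(2·101) = 0.839.
%OS = 100 e^{−πζ/√(1−ζ²)} with ζ = 0.839 gives 0.786%.

%OS ≈ 0.786%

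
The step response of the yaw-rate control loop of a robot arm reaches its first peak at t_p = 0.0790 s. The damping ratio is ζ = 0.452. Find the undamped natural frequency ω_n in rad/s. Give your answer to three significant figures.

ω_n ≈ 44.6 rad/s

Peak time t_p = π/ω_d, so ω_d = π/t_p = π/0.0790 = 39.8 rad/s.
ω_n = ω_d/√(1−ζ²) = 39.8/√0.796 = 44.6 rad/s.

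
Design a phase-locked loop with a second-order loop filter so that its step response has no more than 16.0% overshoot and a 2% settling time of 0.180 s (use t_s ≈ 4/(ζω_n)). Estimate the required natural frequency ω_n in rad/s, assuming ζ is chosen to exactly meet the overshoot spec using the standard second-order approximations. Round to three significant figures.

From %OS = 100·exp(−πζ/√(1−ζ²)), invert to get ζ = −ln(OS)/√(π² + ln²(OS)) with OS = 0.160.
−ln 0.160 = 1.833, so ζ = 1.833/√(π² + 3.358) = 0.504.
Then ω_n = 4/(ζ t_s) = 4/(0.504 × 0.180) = 44.1 rad/s.

ω_n ≈ 44.1 rad/s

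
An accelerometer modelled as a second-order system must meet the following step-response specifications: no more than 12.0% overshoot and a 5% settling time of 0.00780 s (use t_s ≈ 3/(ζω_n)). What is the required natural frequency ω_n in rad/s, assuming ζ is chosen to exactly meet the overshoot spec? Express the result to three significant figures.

ω_n ≈ 688 rad/s

ζ = −ln(OS)/√(π² + (ln OS)²). With OS = 0.120, ln OS = −2.120 and ζ = 2.120/3.790 = 0.559.
Then ω_n = 3/(ζ t_s) = 3/(0.559 × 0.00780) = 688 rad/s.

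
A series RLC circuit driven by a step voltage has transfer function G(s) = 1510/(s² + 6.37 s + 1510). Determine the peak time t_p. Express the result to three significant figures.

Comparing the denominator to s² + 2ζω_n s + ω_n²: ω_n = √1510 = 38.9 rad/s, and 2ζω_n = 6.37 so ζ = 6.37/(2·38.9) = 0.0820.
ω_d = 38.9·√(1 − 0.0820²) = 38.7 rad/s. Then t_p = π/ω_d = 0.0811 s.

t_p ≈ 0.0811 s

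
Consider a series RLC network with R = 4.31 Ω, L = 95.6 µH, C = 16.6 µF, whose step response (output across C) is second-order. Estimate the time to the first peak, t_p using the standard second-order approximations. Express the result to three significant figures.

For a series RLC circuit (capacitor voltage as output), ω_n = 1/√(LC) = 1/√(95.6 µH · 16.6 µF) = 25100 rad/s.
ζ = (R/2)·√(C/L) = (4.31/2)·√(16.6 µF/95.6 µH) = 0.898.
ω_d = ω_n√(1−ζ²) = 11000 rad/s. t_p = π/ω_d = 0.000284 s.

t_p ≈ 0.000284 s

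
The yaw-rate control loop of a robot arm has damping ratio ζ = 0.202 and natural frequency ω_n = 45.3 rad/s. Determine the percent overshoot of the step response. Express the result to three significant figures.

For an underdamped second-order system, %OS = 100·exp(−πζ/√(1−ζ²)).
πζ/√(1−ζ²) = π·0.202/√(1−0.0408) = 0.6480, so %OS = 100·e^(−0.6480) = 52.3%.

%OS ≈ 52.3%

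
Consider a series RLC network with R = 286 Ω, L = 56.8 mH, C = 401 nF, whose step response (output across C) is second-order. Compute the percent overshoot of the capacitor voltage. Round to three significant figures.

For a series RLC circuit (capacitor voltage as output), ω_n = 1/√(LC) = 1/√(56.8 mH · 401 nF) = 6630 rad/s.
ζ = (R/2)·√(C/L) = (286/2)·√(401 nF/56.8 mH) = 0.380.
Overshoot: exp(−π·0.380/√(1−0.380²)) = 0.275, i.e. 27.5%.

%OS ≈ 27.5%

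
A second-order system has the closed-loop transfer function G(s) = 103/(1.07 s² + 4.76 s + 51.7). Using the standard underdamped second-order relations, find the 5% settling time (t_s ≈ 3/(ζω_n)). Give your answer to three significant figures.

t_s ≈ 1.35 s

Dividing through by 1.07: denominator becomes s² + 4.449 s + 48.32.
So ω_n = √48.32 = 6.95 rad/s and ζ = 4.449/(2·6.95) = 0.320.
t_s ≈ 3/(ζω_n) = 1.35 s.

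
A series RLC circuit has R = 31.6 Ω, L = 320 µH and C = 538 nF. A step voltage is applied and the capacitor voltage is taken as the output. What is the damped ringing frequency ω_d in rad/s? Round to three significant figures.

ω_d ≈ 58100 rad/s

For a series RLC circuit (capacitor voltage as output), ω_n = 1/√(LC) = 1/√(320 µH · 538 nF) = 76200 rad/s.
ζ = (R/2)·√(C/L) = (31.6/2)·√(538 nF/320 µH) = 0.648.
The damped frequency ω_d = ω_n√(1−ζ²) = 58100 rad/s.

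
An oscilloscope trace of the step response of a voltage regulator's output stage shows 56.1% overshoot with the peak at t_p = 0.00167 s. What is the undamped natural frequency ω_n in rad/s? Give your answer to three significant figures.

The overshoot fixes ζ = −ln(OS)/√(π²+ln²(OS)) = 0.181.
t_p = π/ω_d ⇒ ω_d = 1880 rad/s; then ω_n = ω_d/√(1−ζ²) = 1910 rad/s.

ω_n ≈ 1910 rad/s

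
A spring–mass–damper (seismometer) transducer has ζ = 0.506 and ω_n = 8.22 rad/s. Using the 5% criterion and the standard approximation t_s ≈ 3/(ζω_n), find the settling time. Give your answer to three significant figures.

t_s ≈ 3/(ζω_n) = 3/(0.506 × 8.22) = 0.721 s.

t_s ≈ 0.721 s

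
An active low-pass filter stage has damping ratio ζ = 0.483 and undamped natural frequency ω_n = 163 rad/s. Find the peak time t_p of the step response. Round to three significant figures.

t_p ≈ 0.0220 s

The damped frequency is ω_d = ω_n√(1−ζ²) = 163·√(1−0.233) = 143 rad/s.
Peak time t_p = π/ω_d = π/143 = 0.0220 s.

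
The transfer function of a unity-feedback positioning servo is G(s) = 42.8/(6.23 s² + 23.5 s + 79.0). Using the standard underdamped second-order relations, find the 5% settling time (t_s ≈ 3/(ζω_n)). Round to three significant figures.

Dividing through by 6.23: denominator becomes s² + 3.772 s + 12.68.
So ω_n = √12.68 = 3.56 rad/s and ζ = 3.772/(2·3.56) = 0.530.
t_s ≈ 3/(ζω_n) = 1.59 s.

t_s ≈ 1.59 s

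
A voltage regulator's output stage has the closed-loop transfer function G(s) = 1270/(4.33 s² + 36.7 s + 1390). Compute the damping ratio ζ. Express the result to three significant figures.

Dividing through by 4.33: denominator becomes s² + 8.476 s + 321.0.
So ω_n = √321.0 = 17.9 rad/s and ζ = 8.476/(2·17.9) = 0.237.

ζ ≈ 0.237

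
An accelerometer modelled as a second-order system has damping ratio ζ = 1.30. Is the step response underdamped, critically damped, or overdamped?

Since ζ = 1.30 > 1, the system is overdamped.

overdamped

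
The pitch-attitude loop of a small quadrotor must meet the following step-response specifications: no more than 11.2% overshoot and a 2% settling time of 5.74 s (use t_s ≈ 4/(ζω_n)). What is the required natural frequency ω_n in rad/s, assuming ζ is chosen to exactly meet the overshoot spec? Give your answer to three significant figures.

ω_n ≈ 1.22 rad/s

ζ = −ln(OS)/√(π² + (ln OS)²). With OS = 0.112, ln OS = −2.189 and ζ = 2.189/3.829 = 0.572.
Then ω_n = 4/(ζ t_s) = 4/(0.572 × 5.74) = 1.22 rad/s.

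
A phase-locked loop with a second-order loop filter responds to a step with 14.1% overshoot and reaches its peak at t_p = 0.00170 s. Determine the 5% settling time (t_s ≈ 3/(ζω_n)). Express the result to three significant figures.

From the overshoot, ζ = −ln(OS)/√(π²+ln²(OS)) = 0.529.
t_p = π/ω_d ⇒ ω_d = 1850 rad/s; then ω_n = ω_d/√(1−ζ²) = 2180 rad/s.
t_s ≈ 3/(ζω_n) = 3/(0.529·2180) = 0.00260 s.

t_s ≈ 0.00260 s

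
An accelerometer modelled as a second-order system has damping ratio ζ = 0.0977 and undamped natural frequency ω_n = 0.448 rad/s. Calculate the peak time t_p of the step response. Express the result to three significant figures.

The damped frequency is ω_d = ω_n√(1−ζ²) = 0.448·√(1−0.00955) = 0.446 rad/s.
Peak time t_p = π/ω_d = π/0.446 = 7.05 s.

t_p ≈ 7.05 s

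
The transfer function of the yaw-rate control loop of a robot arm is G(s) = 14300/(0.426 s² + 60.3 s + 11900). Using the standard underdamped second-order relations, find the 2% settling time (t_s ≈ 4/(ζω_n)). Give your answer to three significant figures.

t_s ≈ 0.0565 s

Dividing through by 0.426: denominator becomes s² + 141.5 s + 27930.
So ω_n = √27930 = 167 rad/s and ζ = 141.5/(2·167) = 0.423.
t_s ≈ 4/(ζω_n) = 0.0565 s.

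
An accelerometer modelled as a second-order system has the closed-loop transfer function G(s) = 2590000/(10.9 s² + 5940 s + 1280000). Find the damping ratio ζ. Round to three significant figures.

ζ ≈ 0.795

Dividing through by 10.9: denominator becomes s² + 545.0 s + 117400.
So ω_n = √117400 = 343 rad/s and ζ = 545.0/(2·343) = 0.795.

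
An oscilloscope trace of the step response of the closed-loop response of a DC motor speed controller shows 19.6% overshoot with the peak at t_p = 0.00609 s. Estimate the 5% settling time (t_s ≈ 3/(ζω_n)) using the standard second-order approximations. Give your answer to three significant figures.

t_s ≈ 0.0112 s

ζ from %OS: ζ = |ln 0.196|/√(π²+ln²0.196) = 0.460.
t_p = π/ω_d ⇒ ω_d = 516 rad/s; then ω_n = ω_d/√(1−ζ²) = 581 rad/s.
t_s ≈ 3/(ζω_n) = 3/(0.460·581) = 0.0112 s.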